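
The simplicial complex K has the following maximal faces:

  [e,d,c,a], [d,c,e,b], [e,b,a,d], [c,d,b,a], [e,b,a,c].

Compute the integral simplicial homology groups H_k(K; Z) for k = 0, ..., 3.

Fix the vertex order a < b < c < d < e and write every simplex with vertices in increasing order. Then dim K = 3 and the simplices of K are:

  0-simplices (5): a, b, c, d, e
  1-simplices (10): ab, ac, ad, ae, bc, bd, be, cd, ce, de
  2-simplices (10): abc, abd, abe, acd, ace, ade, bcd, bce, bde, cde
  3-simplices (5): abcd, abce, abde, acde, bcde

giving chain groups C_0 ≅ Z^5, C_1 ≅ Z^10, C_2 ≅ Z^10, C_3 ≅ Z^5.

Boundary ∂_1: C_1 → C_0 maps an edge to its endpoints' difference, ∂[p,q] = q − p.
The 5×10 boundary matrix has rank 4 and Smith normal form diag(1,1,1,1).

Boundary ∂_2: C_2 → C_1 sends each 2-simplex [p,q,r] to [q,r] − [p,r] + [p,q]. For instance
  ∂bcd = cd − bd + bc,
  ∂abc = bc − ac + ab.
This gives a 10×10 integer matrix of rank 6; reducing to Smith normal form yields diagonal entries (1,1,1,1,1,1).

∂_3: C_3 → C_2 sends each 3-simplex σ to the alternating sum Σ_i (−1)^i (σ with its i-th vertex removed). For instance
  ∂abcd = bcd − acd + abd − abc,
  ∂bcde = cde − bde + bce − bcd.
This gives a 10×5 integer matrix of rank 4; reducing to Smith normal form yields diagonal entries (1,1,1,1).

Reading off H_k = ker ∂_k / im ∂_{k+1}:

  H_0: rank C_0 − rank ∂_1 = 5 − 4 = 1, and the invariant factors of ∂_1 are all 1, so H_0 ≅ Z.
  H_1: rank ker ∂_1 − rank ∂_2 = (10 − 4) − 6 = 0, and the invariant factors of ∂_2 are all 1, so H_1 ≅ 0.
  H_2: rank ker ∂_2 − rank ∂_3 = (10 − 6) − 4 = 0, and the invariant factors of ∂_3 are all 1, so H_2 ≅ 0.
  H_3: rank ker ∂_3 − rank ∂_4 = (5 − 4) − 0 = 1, and there is no ∂_4, so H_3 ≅ Z.

H_0 ≅ Z,  H_1 = 0,  H_2 = 0,  H_3 ≅ Z.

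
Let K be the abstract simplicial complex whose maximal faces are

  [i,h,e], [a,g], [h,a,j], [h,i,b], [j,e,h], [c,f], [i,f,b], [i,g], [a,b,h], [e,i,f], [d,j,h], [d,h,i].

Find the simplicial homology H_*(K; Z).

H_0 ≅ Z,  H_1 ≅ Z,  H_2 = 0.

Take the total order a < b < c < d < e < f < g < h < i < j on the vertex set. Then K (dimension 2) consists of the simplices:

  0-simplices (10): a, b, c, d, e, f, g, h, i, j
  1-simplices (19): ab, ag, ah, aj, bf, bh, bi, cf, dh, di, dj, ef, eh, ei, ej, fi, gi, hi, hj
  2-simplices (9): abh, ahj, bfi, bhi, dhi, dhj, efi, ehi, ehj

giving chain groups C_0 ≅ Z^10, C_1 ≅ Z^19, C_2 ≅ Z^9.

Boundary ∂_1: C_1 → C_0 is given by ∂[p,q] = [q] − [p]. For instance
  ∂bi = i − b.
The resulting 10×19 matrix has rank 9, and its Smith normal form has invariant factors (1,1,1,1,1,1,1,1,1).

∂_2: C_2 → C_1 maps a triangle to the signed sum of its edges. For instance
  ∂dhj = hj − dj + dh,
  ∂abh = bh − ah + ab.
The 19×9 boundary matrix has rank 9 and Smith normal form diag(1,1,1,1,1,1,1,1,1).

Now H_k = ker ∂_k / im ∂_{k+1}, so:

  H_0: rank C_0 − rank ∂_1 = 10 − 9 = 1, and the invariant factors of ∂_1 are all 1, so H_0 = Z.
  H_1: rank ker ∂_1 − rank ∂_2 = (19 − 9) − 9 = 1, and the invariant factors of ∂_2 are all 1, so H_1 = Z.
  H_2: rank ker ∂_2 − rank ∂_3 = (9 − 9) − 0 = 0, and there is no ∂_3, so H_2 = 0.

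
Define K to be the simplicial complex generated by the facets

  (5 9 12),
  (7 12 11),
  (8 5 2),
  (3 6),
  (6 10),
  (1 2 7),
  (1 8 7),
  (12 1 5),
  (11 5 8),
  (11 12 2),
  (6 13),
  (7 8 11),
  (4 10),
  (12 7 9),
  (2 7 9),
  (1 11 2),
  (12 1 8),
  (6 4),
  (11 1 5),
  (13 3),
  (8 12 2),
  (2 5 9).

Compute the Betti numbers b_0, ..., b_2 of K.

b_0 = 2, b_1 = 4, b_2 = 1.

K has 13 vertices, 30 edges, 16 triangles.
rank ∂_0 = 0, rank ∂_1 = 11 ⇒ b_0 = 13 − 0 − 11 = 2; all invariant factors of ∂_1 are 1 so no torsion. So H_0 = Z^2.
rank ∂_1 = 11, rank ∂_2 = 15 ⇒ b_1 = 30 − 11 − 15 = 4; all invariant factors of ∂_2 are 1 so no torsion. So H_1 = Z^4.
rank ∂_2 = 15, rank ∂_3 = 0 ⇒ b_2 = 16 − 15 − 0 = 1. So H_2 = Z.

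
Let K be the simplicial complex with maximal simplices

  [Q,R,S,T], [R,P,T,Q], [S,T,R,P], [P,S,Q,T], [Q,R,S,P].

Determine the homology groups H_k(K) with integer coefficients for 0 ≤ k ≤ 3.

K has 5 vertices, 10 edges, 10 triangles, 5 3-simplices.
rank ∂_0 = 0, rank ∂_1 = 4 ⇒ b_0 = 5 − 0 − 4 = 1; all invariant factors of ∂_1 are 1 so no torsion. So H_0 ≅ Z.
rank ∂_1 = 4, rank ∂_2 = 6 ⇒ b_1 = 10 − 4 − 6 = 0; all invariant factors of ∂_2 are 1 so no torsion. So H_1 ≅ 0.
rank ∂_2 = 6, rank ∂_3 = 4 ⇒ b_2 = 10 − 6 − 4 = 0; all invariant factors of ∂_3 are 1 so no torsion. So H_2 ≅ 0.
rank ∂_3 = 4, rank ∂_4 = 0 ⇒ b_3 = 5 − 4 − 0 = 1. So H_3 ≅ Z.

H_0 ≅ Z,  H_1 = 0,  H_2 = 0,  H_3 ≅ Z.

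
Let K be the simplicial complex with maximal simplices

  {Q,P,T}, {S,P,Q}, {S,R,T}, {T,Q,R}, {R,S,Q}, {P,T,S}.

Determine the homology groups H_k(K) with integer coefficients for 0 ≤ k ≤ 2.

Fix the vertex order P < Q < R < S < T and write every simplex with vertices in increasing order. Then dim K = 2 and the simplices of K are:

  0-simplices (5): P, Q, R, S, T
  1-simplices (9): PQ, PS, PT, QR, QS, QT, RS, RT, ST
  2-simplices (6): PQS, PQT, PST, QRS, QRT, RST

Hence C_0 ≅ Z^5, C_1 ≅ Z^9, C_2 ≅ Z^6.

The boundary map ∂_1: C_1 → C_0 sends each edge [p,q] (with p < q) to q − p.
The 5×9 boundary matrix has rank 4 and Smith normal form diag(1,1,1,1).

Boundary ∂_2: C_2 → C_1 acts by ∂[p,q,r] = [q,r] − [p,r] + [p,q]. For instance
  ∂PQT = QT − PT + PQ,
  ∂RST = ST − RT + RS.
As a 9×6 matrix over Z this has rank 5, with invariant factors (1,1,1,1,1).

From H_k ≅ ker(∂_k) / im(∂_{k+1}) we obtain:

  H_0: rank C_0 − rank ∂_1 = 5 − 4 = 1, and the invariant factors of ∂_1 are all 1, so H_0 = Z.
  H_1: rank ker ∂_1 − rank ∂_2 = (9 − 4) − 5 = 0, and the invariant factors of ∂_2 are all 1, so H_1 = 0.
  H_2: rank ker ∂_2 − rank ∂_3 = (6 − 5) − 0 = 1, and there is no ∂_3, so H_2 = Z.

(K is a triangulation of the 2-sphere S^2.)

H_0 = Z,  H_1 = 0,  H_2 = Z.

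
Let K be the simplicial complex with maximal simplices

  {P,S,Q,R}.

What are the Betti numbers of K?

Fix the vertex order P < Q < R < S and write every simplex with vertices in increasing order. Then dim K = 3 and the simplices of K are:

  0-simplices (4): P, Q, R, S
  1-simplices (6): PQ, PR, PS, QR, QS, RS
  2-simplices (4): PQR, PQS, PRS, QRS
  3-simplices (1): PQRS

giving chain groups C_0 ≅ Z^4, C_1 ≅ Z^6, C_2 ≅ Z^4, C_3 ≅ Z^1.

Boundary ∂_1: C_1 → C_0 maps an edge to its endpoints' difference, ∂[p,q] = q − p. For instance
  ∂PS = S − P.
The 4×6 boundary matrix has rank 3 and Smith normal form diag(1,1,1).

The boundary map ∂_2: C_2 → C_1 sends each 2-simplex [p,q,r] to [q,r] − [p,r] + [p,q]. For instance
  ∂PQS = QS − PS + PQ,
  ∂PQR = QR − PR + PQ.
As a 6×4 matrix over Z this has rank 3, with invariant factors (1,1,1).

The boundary map ∂_3: C_3 → C_2 sends each 3-simplex σ to the alternating sum Σ_i (−1)^i (σ with its i-th vertex removed). For instance
  ∂PQRS = QRS − PRS + PQS − PQR.
This gives a 4×1 integer matrix of rank 1; reducing to Smith normal form yields diagonal entries (1).

Reading off H_k = ker ∂_k / im ∂_{k+1}:

  H_0: rank C_0 − rank ∂_1 = 4 − 3 = 1, and the invariant factors of ∂_1 are all 1, so H_0 = Z.
  H_1: rank ker ∂_1 − rank ∂_2 = (6 − 3) − 3 = 0, and the invariant factors of ∂_2 are all 1, so H_1 = 0.
  H_2: rank ker ∂_2 − rank ∂_3 = (4 − 3) − 1 = 0, and the invariant factors of ∂_3 are all 1, so H_2 = 0.
  H_3: rank ker ∂_3 − rank ∂_4 = (1 − 1) − 0 = 0, and there is no ∂_4, so H_3 = 0.

Hence the Betti numbers are b_0 = 1, b_1 = 0, b_2 = 0, b_3 = 0.

b_0 = 1, b_1 = 0, b_2 = 0, b_3 = 0.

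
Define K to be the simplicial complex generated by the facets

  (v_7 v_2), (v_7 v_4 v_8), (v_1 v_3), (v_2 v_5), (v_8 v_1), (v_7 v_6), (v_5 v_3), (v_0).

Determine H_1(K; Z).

H_1 ≅ Z.

Fix the vertex order v_0 < v_1 < v_2 < v_3 < v_4 < v_5 < v_6 < v_7 < v_8 and write every simplex with vertices in increasing order. Then dim K = 2 and the simplices of K are:

  0-simplices (9): [v_0], [v_1], [v_2], [v_3], [v_4], [v_5], [v_6], [v_7], [v_8]
  1-simplices (9): [v_1,v_3], [v_1,v_8], [v_2,v_5], [v_2,v_7], [v_3,v_5], [v_4,v_7], [v_4,v_8], [v_6,v_7], [v_7,v_8]
  2-simplices (1): [v_4,v_7,v_8]

so the chain groups are C_0 ≅ Z^9, C_1 ≅ Z^9, C_2 ≅ Z^1.

∂_1: C_1 → C_0 sends each edge [p,q] (with p < q) to q − p. For instance
  ∂[v_1,v_8] = [v_8] − [v_1].
As a 9×9 matrix over Z this has rank 7, with invariant factors (1,1,1,1,1,1,1).

Boundary ∂_2: C_2 → C_1 sends each 2-simplex [p,q,r] to [q,r] − [p,r] + [p,q]. For instance
  ∂[v_4,v_7,v_8] = [v_7,v_8] − [v_4,v_8] + [v_4,v_7].
As a 9×1 matrix over Z this has rank 1, with invariant factors (1).

Now H_k = ker ∂_k / im ∂_{k+1}, so:

  H_1: rank ker ∂_1 − rank ∂_2 = (9 − 7) − 1 = 1, and the invariant factors of ∂_2 are all 1, so H_1 = Z.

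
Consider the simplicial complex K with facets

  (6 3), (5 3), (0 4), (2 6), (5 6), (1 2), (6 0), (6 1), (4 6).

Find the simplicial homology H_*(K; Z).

H_0 ≅ Z,  H_1 ≅ Z^3.

K has 7 vertices, 9 edges.
rank ∂_0 = 0, rank ∂_1 = 6 ⇒ b_0 = 7 − 0 − 6 = 1; all invariant factors of ∂_1 are 1 so no torsion. So H_0 ≅ Z.
rank ∂_1 = 6, rank ∂_2 = 0 ⇒ b_1 = 9 − 6 − 0 = 3. So H_1 ≅ Z^3.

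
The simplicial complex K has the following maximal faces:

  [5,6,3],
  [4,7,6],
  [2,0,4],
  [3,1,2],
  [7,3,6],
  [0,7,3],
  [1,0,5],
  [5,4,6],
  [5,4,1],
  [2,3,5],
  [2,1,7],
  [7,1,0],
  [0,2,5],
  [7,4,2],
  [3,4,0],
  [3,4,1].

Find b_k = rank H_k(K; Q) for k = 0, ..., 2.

b_0 = 1, b_1 = 2, b_2 = 1.

K has 8 vertices, 24 edges, 16 triangles.
rank ∂_0 = 0, rank ∂_1 = 7 ⇒ b_0 = 8 − 0 − 7 = 1; all invariant factors of ∂_1 are 1 so no torsion. So H_0 = Z.
rank ∂_1 = 7, rank ∂_2 = 15 ⇒ b_1 = 24 − 7 − 15 = 2; all invariant factors of ∂_2 are 1 so no torsion. So H_1 = Z^2.
rank ∂_2 = 15, rank ∂_3 = 0 ⇒ b_2 = 16 − 15 − 0 = 1. So H_2 = Z.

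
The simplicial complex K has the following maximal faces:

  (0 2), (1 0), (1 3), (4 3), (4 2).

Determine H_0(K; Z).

Order the vertices as 0 < 1 < 2 < 3 < 4. Listing each simplex with vertices in this order, K has dimension 1 with simplices:

  0-simplices (5): [0], [1], [2], [3], [4]
  1-simplices (5): [0,1], [0,2], [1,3], [2,4], [3,4]

Hence C_0 ≅ Z^5, C_1 ≅ Z^5.

Boundary ∂_1: C_1 → C_0 maps an edge to its endpoints' difference, ∂[p,q] = q − p. For instance
  ∂[0,1] = [1] − [0].
The 5×5 boundary matrix has rank 4 and Smith normal form diag(1,1,1,1).

Computing H_k = (kernel of ∂_k) / (image of ∂_{k+1}):

  H_0: rank C_0 − rank ∂_1 = 5 − 4 = 1, and the invariant factors of ∂_1 are all 1, so H_0 = Z.

(K is a triangulation of the circle S^1.)

H_0 ≅ Z.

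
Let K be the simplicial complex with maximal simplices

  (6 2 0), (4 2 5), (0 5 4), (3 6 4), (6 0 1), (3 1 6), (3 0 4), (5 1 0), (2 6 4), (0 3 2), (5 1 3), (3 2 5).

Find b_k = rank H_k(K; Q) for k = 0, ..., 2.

b_0 = 1, b_1 = 0, b_2 = 0.

Fix the vertex order 0 < 1 < 2 < 3 < 4 < 5 < 6 and write every simplex with vertices in increasing order. Then dim K = 2 and the simplices of K are:

  0-simplices (7): [0], [1], [2], [3], [4], [5], [6]
  1-simplices (18): [0,1], [0,2], [0,3], [0,4], [0,5], [0,6], [1,3], [1,5], [1,6], [2,3], [2,4], [2,5], [2,6], [3,4], [3,5], [3,6], [4,5], [4,6]
  2-simplices (12): [0,1,5], [0,1,6], [0,2,3], [0,2,6], [0,3,4], [0,4,5], [1,3,5], [1,3,6], [2,3,5], [2,4,5], [2,4,6], [3,4,6]

Hence C_0 ≅ Z^7, C_1 ≅ Z^18, C_2 ≅ Z^12.

The boundary map ∂_1: C_1 → C_0 is given by ∂[p,q] = [q] − [p]. For instance
  ∂[0,2] = [2] − [0].
The resulting 7×18 matrix has rank 6, and its Smith normal form has invariant factors (1,1,1,1,1,1).

The boundary map ∂_2: C_2 → C_1 acts by ∂[p,q,r] = [q,r] − [p,r] + [p,q]. For instance
  ∂[3,4,6] = [4,6] − [3,6] + [3,4],
  ∂[2,4,5] = [4,5] − [2,5] + [2,4].
The 18×12 boundary matrix has rank 12 and Smith normal form diag(1,1,1,1,1,1,1,1,1,1,1,2).

Computing H_k = (kernel of ∂_k) / (image of ∂_{k+1}):

  H_0: rank C_0 − rank ∂_1 = 7 − 6 = 1, and the invariant factors of ∂_1 are all 1, so H_0 ≅ Z.
  H_1: rank ker ∂_1 − rank ∂_2 = (18 − 6) − 12 = 0, and ∂_2 has invariant factor 2 > 1, so H_1 ≅ Z/2Z.
  H_2: rank ker ∂_2 − rank ∂_3 = (12 − 12) − 0 = 0, and there is no ∂_3, so H_2 ≅ 0.

Hence the Betti numbers are b_0 = 1, b_1 = 0, b_2 = 0.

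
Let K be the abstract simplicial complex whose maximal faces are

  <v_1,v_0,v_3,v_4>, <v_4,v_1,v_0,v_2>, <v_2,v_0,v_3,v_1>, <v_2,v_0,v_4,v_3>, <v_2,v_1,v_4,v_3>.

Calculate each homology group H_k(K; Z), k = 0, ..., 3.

H_0 ≅ Z,  H_1 = 0,  H_2 = 0,  H_3 ≅ Z.

Order the vertices as v_0 < v_1 < v_2 < v_3 < v_4. Listing each simplex with vertices in this order, K has dimension 3 with simplices:

  0-simplices (5): [v_0], [v_1], [v_2], [v_3], [v_4]
  1-simplices (10): [v_0,v_1], [v_0,v_2], [v_0,v_3], [v_0,v_4], [v_1,v_2], [v_1,v_3], [v_1,v_4], [v_2,v_3], [v_2,v_4], [v_3,v_4]
  2-simplices (10): [v_0,v_1,v_2], [v_0,v_1,v_3], [v_0,v_1,v_4], [v_0,v_2,v_3], [v_0,v_2,v_4], [v_0,v_3,v_4], [v_1,v_2,v_3], [v_1,v_2,v_4], [v_1,v_3,v_4], [v_2,v_3,v_4]
  3-simplices (5): [v_0,v_1,v_2,v_3], [v_0,v_1,v_2,v_4], [v_0,v_1,v_3,v_4], [v_0,v_2,v_3,v_4], [v_1,v_2,v_3,v_4]

so the chain groups are C_0 ≅ Z^5, C_1 ≅ Z^10, C_2 ≅ Z^10, C_3 ≅ Z^5.

Boundary ∂_1: C_1 → C_0 is given by ∂[p,q] = [q] − [p]. For instance
  ∂[v_1,v_3] = [v_3] − [v_1].
This gives a 5×10 integer matrix of rank 4; reducing to Smith normal form yields diagonal entries (1,1,1,1).

Boundary ∂_2: C_2 → C_1 acts by ∂[p,q,r] = [q,r] − [p,r] + [p,q]. For instance
  ∂[v_1,v_2,v_3] = [v_2,v_3] − [v_1,v_3] + [v_1,v_2],
  ∂[v_0,v_2,v_4] = [v_2,v_4] − [v_0,v_4] + [v_0,v_2].
As a 10×10 matrix over Z this has rank 6, with invariant factors (1,1,1,1,1,1).

Boundary ∂_3: C_3 → C_2 sends each 3-simplex σ to the alternating sum Σ_i (−1)^i (σ with its i-th vertex removed). For instance
  ∂[v_0,v_2,v_3,v_4] = [v_2,v_3,v_4] − [v_0,v_3,v_4] + [v_0,v_2,v_4] − [v_0,v_2,v_3],
  ∂[v_0,v_1,v_3,v_4] = [v_1,v_3,v_4] − [v_0,v_3,v_4] + [v_0,v_1,v_4] − [v_0,v_1,v_3].
This gives a 10×5 integer matrix of rank 4; reducing to Smith normal form yields diagonal entries (1,1,1,1).

Reading off H_k = ker ∂_k / im ∂_{k+1}:

  H_0: rank C_0 − rank ∂_1 = 5 − 4 = 1, and the invariant factors of ∂_1 are all 1, so H_0 ≅ Z.
  H_1: rank ker ∂_1 − rank ∂_2 = (10 − 4) − 6 = 0, and the invariant factors of ∂_2 are all 1, so H_1 ≅ 0.
  H_2: rank ker ∂_2 − rank ∂_3 = (10 − 6) − 4 = 0, and the invariant factors of ∂_3 are all 1, so H_2 ≅ 0.
  H_3: rank ker ∂_3 − rank ∂_4 = (5 − 4) − 0 = 1, and there is no ∂_4, so H_3 ≅ Z.

As a check, the Euler characteristic is 5 − 10 + 10 − 5 = 0, which agrees with 1 − 0 + 0 − 1 = 0.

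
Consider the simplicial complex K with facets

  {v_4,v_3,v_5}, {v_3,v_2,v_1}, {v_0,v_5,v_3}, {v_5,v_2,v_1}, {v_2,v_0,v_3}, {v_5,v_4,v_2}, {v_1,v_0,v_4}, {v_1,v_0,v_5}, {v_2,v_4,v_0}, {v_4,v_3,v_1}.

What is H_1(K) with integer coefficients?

H_1 = Z_2.

K has 6 vertices, 15 edges, 10 triangles.
rank ∂_1 = 5, rank ∂_2 = 10 ⇒ b_1 = 15 − 5 − 10 = 0; ∂_2 has invariant factor(s) [2] giving torsion. So H_1 ≅ Z_2.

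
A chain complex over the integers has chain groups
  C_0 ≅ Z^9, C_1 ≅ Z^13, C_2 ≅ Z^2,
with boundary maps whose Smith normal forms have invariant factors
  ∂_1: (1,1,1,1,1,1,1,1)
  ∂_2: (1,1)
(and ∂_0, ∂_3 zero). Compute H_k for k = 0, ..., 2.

H_0: b_0 = 9 − 0 − 8 = 1; torsion from ∂_1 factors > 1: none. So H_0 = Z.
H_1: b_1 = 13 − 8 − 2 = 3; torsion from ∂_2 factors > 1: none. So H_1 = Z^3.
H_2: b_2 = 2 − 2 − 0 = 0; torsion from ∂_3 factors > 1: none. So H_2 = 0.

H_0 = Z,  H_1 = Z^3,  H_2 = 0.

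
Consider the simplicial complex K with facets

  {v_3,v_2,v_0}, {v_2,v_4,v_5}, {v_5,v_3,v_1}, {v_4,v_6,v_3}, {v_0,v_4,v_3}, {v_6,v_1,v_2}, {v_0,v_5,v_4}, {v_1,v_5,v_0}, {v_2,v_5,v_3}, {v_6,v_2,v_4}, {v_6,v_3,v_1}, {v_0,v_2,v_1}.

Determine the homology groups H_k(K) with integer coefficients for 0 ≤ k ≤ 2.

H_0 ≅ Z,  H_1 ≅ Z_2,  H_2 = 0.

Order the vertices as v_0 < v_1 < v_2 < v_3 < v_4 < v_5 < v_6. Listing each simplex with vertices in this order, K has dimension 2 with simplices:

  0-simplices (7): [v_0], [v_1], [v_2], [v_3], [v_4], [v_5], [v_6]
  1-simplices (18): (18 of them)
  2-simplices (12): (12 of them)

giving chain groups C_0 ≅ Z^7, C_1 ≅ Z^18, C_2 ≅ Z^12.

Boundary ∂_1: C_1 → C_0 sends each edge [p,q] (with p < q) to q − p.
As a 7×18 matrix over Z this has rank 6, with invariant factors (1,1,1,1,1,1).

The boundary map ∂_2: C_2 → C_1 maps a triangle to the signed sum of its edges. For instance
  ∂[v_0,v_4,v_5] = [v_4,v_5] − [v_0,v_5] + [v_0,v_4],
  ∂[v_0,v_1,v_2] = [v_1,v_2] − [v_0,v_2] + [v_0,v_1].
As a 18×12 matrix over Z this has rank 12, with invariant factors (1,1,1,1,1,1,1,1,1,1,1,2).

Computing H_k = (kernel of ∂_k) / (image of ∂_{k+1}):

  H_0: rank C_0 − rank ∂_1 = 7 − 6 = 1, and the invariant factors of ∂_1 are all 1, so H_0 = Z.
  H_1: rank ker ∂_1 − rank ∂_2 = (18 − 6) − 12 = 0, and ∂_2 has invariant factor 2 > 1, so H_1 = Z_2.
  H_2: rank ker ∂_2 − rank ∂_3 = (12 − 12) − 0 = 0, and there is no ∂_3, so H_2 = 0.

(K is a triangulation of the real projective plane RP^2.)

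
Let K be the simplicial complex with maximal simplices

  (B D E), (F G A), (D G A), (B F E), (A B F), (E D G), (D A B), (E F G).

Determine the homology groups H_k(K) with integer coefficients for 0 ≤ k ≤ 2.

H_0 ≅ Z,  H_1 = 0,  H_2 ≅ Z.

We work with the vertex ordering A < B < D < E < F < G. The simplices of K, each written with vertices in increasing order, are:

  0-simplices (6): A, B, D, E, F, G
  1-simplices (12): AB, AD, AF, AG, BD, BE, BF, DE, DG, EF, EG, FG
  2-simplices (8): ABD, ABF, ADG, AFG, BDE, BEF, DEG, EFG

so the chain groups are C_0 ≅ Z^6, C_1 ≅ Z^12, C_2 ≅ Z^8.

Boundary ∂_1: C_1 → C_0 sends each edge [p,q] (with p < q) to q − p.
The resulting 6×12 matrix has rank 5, and its Smith normal form has invariant factors (1,1,1,1,1).

The boundary map ∂_2: C_2 → C_1 acts by ∂[p,q,r] = [q,r] − [p,r] + [p,q]. For instance
  ∂EFG = FG − EG + EF,
  ∂AFG = FG − AG + AF.
This gives a 12×8 integer matrix of rank 7; reducing to Smith normal form yields diagonal entries (1,1,1,1,1,1,1).

Computing H_k = (kernel of ∂_k) / (image of ∂_{k+1}):

  H_0: rank C_0 − rank ∂_1 = 6 − 5 = 1, and the invariant factors of ∂_1 are all 1, so H_0 = Z.
  H_1: rank ker ∂_1 − rank ∂_2 = (12 − 5) − 7 = 0, and the invariant factors of ∂_2 are all 1, so H_1 = 0.
  H_2: rank ker ∂_2 − rank ∂_3 = (8 − 7) − 0 = 1, and there is no ∂_3, so H_2 = Z.

As a check, the Euler characteristic is 6 − 12 + 8 = 2, which agrees with 1 − 0 + 1 = 2.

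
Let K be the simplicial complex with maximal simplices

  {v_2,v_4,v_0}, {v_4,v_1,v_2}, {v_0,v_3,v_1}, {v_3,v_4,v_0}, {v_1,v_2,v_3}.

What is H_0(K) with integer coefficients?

Take the total order v_0 < v_1 < v_2 < v_3 < v_4 on the vertex set. Then K (dimension 2) consists of the simplices:

  0-simplices (5): [v_0], [v_1], [v_2], [v_3], [v_4]
  1-simplices (10): [v_0,v_1], [v_0,v_2], [v_0,v_3], [v_0,v_4], [v_1,v_2], [v_1,v_3], [v_1,v_4], [v_2,v_3], [v_2,v_4], [v_3,v_4]
  2-simplices (5): [v_0,v_1,v_3], [v_0,v_2,v_4], [v_0,v_3,v_4], [v_1,v_2,v_3], [v_1,v_2,v_4]

Hence C_0 ≅ Z^5, C_1 ≅ Z^10, C_2 ≅ Z^5.

The boundary map ∂_1: C_1 → C_0 maps an edge to its endpoints' difference, ∂[p,q] = q − p. For instance
  ∂[v_2,v_3] = [v_3] − [v_2].
The resulting 5×10 matrix has rank 4, and its Smith normal form has invariant factors (1,1,1,1).

Boundary ∂_2: C_2 → C_1 sends each 2-simplex [p,q,r] to [q,r] − [p,r] + [p,q]. For instance
  ∂[v_0,v_2,v_4] = [v_2,v_4] − [v_0,v_4] + [v_0,v_2],
  ∂[v_1,v_2,v_4] = [v_2,v_4] − [v_1,v_4] + [v_1,v_2].
The 10×5 boundary matrix has rank 5 and Smith normal form diag(1,1,1,1,1).

From H_k ≅ ker(∂_k) / im(∂_{k+1}) we obtain:

  H_0: rank C_0 − rank ∂_1 = 5 − 4 = 1, and the invariant factors of ∂_1 are all 1, so H_0 ≅ Z.

H_0 ≅ Z.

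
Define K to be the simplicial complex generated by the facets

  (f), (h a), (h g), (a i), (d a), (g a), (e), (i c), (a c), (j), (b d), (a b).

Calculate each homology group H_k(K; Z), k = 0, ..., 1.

H_0 ≅ Z^4,  H_1 ≅ Z^3.

Take the total order a < b < c < d < e < f < g < h < i < j on the vertex set. Then K (dimension 1) consists of the simplices:

  0-simplices (10): a, b, c, d, e, f, g, h, i, j
  1-simplices (9): ab, ac, ad, ag, ah, ai, bd, ci, gh

giving chain groups C_0 ≅ Z^10, C_1 ≅ Z^9.

Boundary ∂_1: C_1 → C_0 is given by ∂[p,q] = [q] − [p]. For instance
  ∂ab = b − a.
This gives a 10×9 integer matrix of rank 6; reducing to Smith normal form yields diagonal entries (1,1,1,1,1,1).

Reading off H_k = ker ∂_k / im ∂_{k+1}:

  H_0: rank C_0 − rank ∂_1 = 10 − 6 = 4, and the invariant factors of ∂_1 are all 1, so H_0 ≅ Z^4.
  H_1: rank ker ∂_1 − rank ∂_2 = (9 − 6) − 0 = 3, and there is no ∂_2, so H_1 ≅ Z^3.

As a check, the Euler characteristic is 10 − 9 = 1, which agrees with 4 − 3 = 1.
(K is a triangulation of the disjoint union of a set of 3 points and a wedge of 3 circles.)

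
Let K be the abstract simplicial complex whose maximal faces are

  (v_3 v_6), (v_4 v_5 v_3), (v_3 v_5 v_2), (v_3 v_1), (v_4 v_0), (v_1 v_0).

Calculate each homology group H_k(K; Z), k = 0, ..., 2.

Take the total order v_0 < v_1 < v_2 < v_3 < v_4 < v_5 < v_6 on the vertex set. Then K (dimension 2) consists of the simplices:

  0-simplices (7): [v_0], [v_1], [v_2], [v_3], [v_4], [v_5], [v_6]
  1-simplices (9): [v_0,v_1], [v_0,v_4], [v_1,v_3], [v_2,v_3], [v_2,v_5], [v_3,v_4], [v_3,v_5], [v_3,v_6], [v_4,v_5]
  2-simplices (2): [v_2,v_3,v_5], [v_3,v_4,v_5]

giving chain groups C_0 ≅ Z^7, C_1 ≅ Z^9, C_2 ≅ Z^2.

∂_1: C_1 → C_0 sends each edge [p,q] (with p < q) to q − p.
The resulting 7×9 matrix has rank 6, and its Smith normal form has invariant factors (1,1,1,1,1,1).

The boundary map ∂_2: C_2 → C_1 acts by ∂[p,q,r] = [q,r] − [p,r] + [p,q]. For instance
  ∂[v_3,v_4,v_5] = [v_4,v_5] − [v_3,v_5] + [v_3,v_4],
  ∂[v_2,v_3,v_5] = [v_3,v_5] − [v_2,v_5] + [v_2,v_3].
This gives a 9×2 integer matrix of rank 2; reducing to Smith normal form yields diagonal entries (1,1).

Reading off H_k = ker ∂_k / im ∂_{k+1}:

  H_0: rank C_0 − rank ∂_1 = 7 − 6 = 1, and the invariant factors of ∂_1 are all 1, so H_0 = Z.
  H_1: rank ker ∂_1 − rank ∂_2 = (9 − 6) − 2 = 1, and the invariant factors of ∂_2 are all 1, so H_1 = Z.
  H_2: rank ker ∂_2 − rank ∂_3 = (2 − 2) − 0 = 0, and there is no ∂_3, so H_2 = 0.

As a check, the Euler characteristic is 7 − 9 + 2 = 0, which agrees with 1 − 1 + 0 = 0.

H_0 ≅ Z,  H_1 ≅ Z,  H_2 = 0.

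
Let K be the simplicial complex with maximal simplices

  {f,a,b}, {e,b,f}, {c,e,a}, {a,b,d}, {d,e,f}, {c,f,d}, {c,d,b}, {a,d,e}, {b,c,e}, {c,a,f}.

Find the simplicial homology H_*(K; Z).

Take the total order a < b < c < d < e < f on the vertex set. Then K (dimension 2) consists of the simplices:

  0-simplices (6): a, b, c, d, e, f
  1-simplices (15): ab, ac, ad, ae, af, bc, bd, be, bf, cd, ce, cf, de, df, ef
  2-simplices (10): abd, abf, ace, acf, ade, bcd, bce, bef, cdf, def

giving chain groups C_0 ≅ Z^6, C_1 ≅ Z^15, C_2 ≅ Z^10.

The boundary map ∂_1: C_1 → C_0 is given by ∂[p,q] = [q] − [p].
As a 6×15 matrix over Z this has rank 5, with invariant factors (1,1,1,1,1).

The boundary map ∂_2: C_2 → C_1 maps a triangle to the signed sum of its edges. For instance
  ∂ace = ce − ae + ac,
  ∂ade = de − ae + ad.
The resulting 15×10 matrix has rank 10, and its Smith normal form has invariant factors (1,1,1,1,1,1,1,1,1,2).

From H_k ≅ ker(∂_k) / im(∂_{k+1}) we obtain:

  H_0: rank C_0 − rank ∂_1 = 6 − 5 = 1, and the invariant factors of ∂_1 are all 1, so H_0 ≅ Z.
  H_1: rank ker ∂_1 − rank ∂_2 = (15 − 5) − 10 = 0, and ∂_2 has invariant factor 2 > 1, so H_1 ≅ Z/2.
  H_2: rank ker ∂_2 − rank ∂_3 = (10 − 10) − 0 = 0, and there is no ∂_3, so H_2 ≅ 0.

(K is a triangulation of the real projective plane RP^2.)

H_0 ≅ Z,  H_1 ≅ Z/2,  H_2 = 0.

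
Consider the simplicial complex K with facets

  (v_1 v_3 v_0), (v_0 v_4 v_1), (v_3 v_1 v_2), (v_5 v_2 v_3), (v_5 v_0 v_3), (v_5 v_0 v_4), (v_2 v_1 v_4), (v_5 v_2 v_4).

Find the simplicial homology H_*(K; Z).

H_0 = Z,  H_1 = 0,  H_2 = Z.

Fix the vertex order v_0 < v_1 < v_2 < v_3 < v_4 < v_5 and write every simplex with vertices in increasing order. Then dim K = 2 and the simplices of K are:

  0-simplices (6): [v_0], [v_1], [v_2], [v_3], [v_4], [v_5]
  1-simplices (12): [v_0,v_1], [v_0,v_3], [v_0,v_4], [v_0,v_5], [v_1,v_2], [v_1,v_3], [v_1,v_4], [v_2,v_3], [v_2,v_4], [v_2,v_5], [v_3,v_5], [v_4,v_5]
  2-simplices (8): [v_0,v_1,v_3], [v_0,v_1,v_4], [v_0,v_3,v_5], [v_0,v_4,v_5], [v_1,v_2,v_3], [v_1,v_2,v_4], [v_2,v_3,v_5], [v_2,v_4,v_5]

Hence C_0 ≅ Z^6, C_1 ≅ Z^12, C_2 ≅ Z^8.

∂_1: C_1 → C_0 is given by ∂[p,q] = [q] − [p]. For instance
  ∂[v_0,v_5] = [v_5] − [v_0].
As a 6×12 matrix over Z this has rank 5, with invariant factors (1,1,1,1,1).

∂_2: C_2 → C_1 sends each 2-simplex [p,q,r] to [q,r] − [p,r] + [p,q]. For instance
  ∂[v_1,v_2,v_4] = [v_2,v_4] − [v_1,v_4] + [v_1,v_2],
  ∂[v_0,v_3,v_5] = [v_3,v_5] − [v_0,v_5] + [v_0,v_3].
The resulting 12×8 matrix has rank 7, and its Smith normal form has invariant factors (1,1,1,1,1,1,1).

Reading off H_k = ker ∂_k / im ∂_{k+1}:

  H_0: rank C_0 − rank ∂_1 = 6 − 5 = 1, and the invariant factors of ∂_1 are all 1, so H_0 = Z.
  H_1: rank ker ∂_1 − rank ∂_2 = (12 − 5) − 7 = 0, and the invariant factors of ∂_2 are all 1, so H_1 = 0.
  H_2: rank ker ∂_2 − rank ∂_3 = (8 − 7) − 0 = 1, and there is no ∂_3, so H_2 = Z.

As a check, the Euler characteristic is 6 − 12 + 8 = 2, which agrees with 1 − 0 + 1 = 2.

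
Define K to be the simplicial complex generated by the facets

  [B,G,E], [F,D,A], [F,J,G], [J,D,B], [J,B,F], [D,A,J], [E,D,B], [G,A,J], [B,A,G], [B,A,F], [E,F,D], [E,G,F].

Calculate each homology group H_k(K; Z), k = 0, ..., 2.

H_0 = Z,  H_1 = Z/2,  H_2 = 0.

Take the total order A < B < D < E < F < G < J on the vertex set. Then K (dimension 2) consists of the simplices:

  0-simplices (7): A, B, D, E, F, G, J
  1-simplices (18): AB, AD, AF, AG, AJ, BD, BE, BF, BG, BJ, DE, DF, DJ, EF, EG, FG, FJ, GJ
  2-simplices (12): ABF, ABG, ADF, ADJ, AGJ, BDE, BDJ, BEG, BFJ, DEF, EFG, FGJ

so the chain groups are C_0 ≅ Z^7, C_1 ≅ Z^18, C_2 ≅ Z^12.

Boundary ∂_1: C_1 → C_0 is given by ∂[p,q] = [q] − [p]. For instance
  ∂BD = D − B.
As a 7×18 matrix over Z this has rank 6, with invariant factors (1,1,1,1,1,1).

The boundary map ∂_2: C_2 → C_1 maps a triangle to the signed sum of its edges. For instance
  ∂FGJ = GJ − FJ + FG,
  ∂BEG = EG − BG + BE.
As a 18×12 matrix over Z this has rank 12, with invariant factors (1,1,1,1,1,1,1,1,1,1,1,2).

Reading off H_k = ker ∂_k / im ∂_{k+1}:

  H_0: rank C_0 − rank ∂_1 = 7 − 6 = 1, and the invariant factors of ∂_1 are all 1, so H_0 = Z.
  H_1: rank ker ∂_1 − rank ∂_2 = (18 − 6) − 12 = 0, and ∂_2 has invariant factor 2 > 1, so H_1 = Z/2.
  H_2: rank ker ∂_2 − rank ∂_3 = (12 − 12) − 0 = 0, and there is no ∂_3, so H_2 = 0.

As a check, the Euler characteristic is 7 − 18 + 12 = 1, which agrees with 1 − 0 + 0 = 1.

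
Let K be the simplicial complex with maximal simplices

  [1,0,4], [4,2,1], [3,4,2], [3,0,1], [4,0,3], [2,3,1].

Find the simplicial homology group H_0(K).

H_0 = Z.

Take the total order 0 < 1 < 2 < 3 < 4 on the vertex set. Then K (dimension 2) consists of the simplices:

  0-simplices (5): [0], [1], [2], [3], [4]
  1-simplices (9): [0,1], [0,3], [0,4], [1,2], [1,3], [1,4], [2,3], [2,4], [3,4]
  2-simplices (6): [0,1,3], [0,1,4], [0,3,4], [1,2,3], [1,2,4], [2,3,4]

so the chain groups are C_0 ≅ Z^5, C_1 ≅ Z^9, C_2 ≅ Z^6.

∂_1: C_1 → C_0 is given by ∂[p,q] = [q] − [p]. For instance
  ∂[1,4] = [4] − [1].
This gives a 5×9 integer matrix of rank 4; reducing to Smith normal form yields diagonal entries (1,1,1,1).

Boundary ∂_2: C_2 → C_1 maps a triangle to the signed sum of its edges. For instance
  ∂[0,1,4] = [1,4] − [0,4] + [0,1],
  ∂[0,1,3] = [1,3] − [0,3] + [0,1].
The 9×6 boundary matrix has rank 5 and Smith normal form diag(1,1,1,1,1).

Reading off H_k = ker ∂_k / im ∂_{k+1}:

  H_0: rank C_0 − rank ∂_1 = 5 − 4 = 1, and the invariant factors of ∂_1 are all 1, so H_0 ≅ Z.

(K is a triangulation of the 2-sphere S^2.)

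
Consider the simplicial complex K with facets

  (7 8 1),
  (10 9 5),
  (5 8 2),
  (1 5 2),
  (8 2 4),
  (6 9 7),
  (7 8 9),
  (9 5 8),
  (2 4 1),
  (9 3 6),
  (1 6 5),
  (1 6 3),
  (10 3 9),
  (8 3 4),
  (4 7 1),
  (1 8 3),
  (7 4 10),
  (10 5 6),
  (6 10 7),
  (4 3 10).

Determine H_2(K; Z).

Fix the vertex order 1 < 2 < 3 < 4 < 5 < 6 < 7 < 8 < 9 < 10 and write every simplex with vertices in increasing order. Then dim K = 2 and the simplices of K are:

  0-simplices (10): [1], [2], [3], [4], [5], [6], [7], [8], [9], [10]
  1-simplices (30): (30 of them)
  2-simplices (20): (20 of them)

Hence C_0 ≅ Z^10, C_1 ≅ Z^30, C_2 ≅ Z^20.

∂_1: C_1 → C_0 sends each edge [p,q] (with p < q) to q − p.
The 10×30 boundary matrix has rank 9 and Smith normal form diag(1,1,1,1,1,1,1,1,1).

∂_2: C_2 → C_1 maps a triangle to the signed sum of its edges. For instance
  ∂[3,4,10] = [4,10] − [3,10] + [3,4],
  ∂[1,4,7] = [4,7] − [1,7] + [1,4].
This gives a 30×20 integer matrix of rank 20; reducing to Smith normal form yields diagonal entries (1,1,1,1,1,1,1,1,1,1,1,1,1,1,1,1,1,1,1,2).

Now H_k = ker ∂_k / im ∂_{k+1}, so:

  H_2: rank ker ∂_2 − rank ∂_3 = (20 − 20) − 0 = 0, and there is no ∂_3, so H_2 = 0.

(K is a triangulation of the Klein bottle.)

H_2 ≅ 0.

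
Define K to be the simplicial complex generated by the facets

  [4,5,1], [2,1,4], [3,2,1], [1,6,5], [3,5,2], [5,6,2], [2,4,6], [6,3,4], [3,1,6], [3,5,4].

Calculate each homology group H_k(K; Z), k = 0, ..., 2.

H_0 = Z,  H_1 = Z_2,  H_2 = 0.

We work with the vertex ordering 1 < 2 < 3 < 4 < 5 < 6. The simplices of K, each written with vertices in increasing order, are:

  0-simplices (6): [1], [2], [3], [4], [5], [6]
  1-simplices (15): [1,2], [1,3], [1,4], [1,5], [1,6], [2,3], [2,4], [2,5], [2,6], [3,4], [3,5], [3,6], [4,5], [4,6], [5,6]
  2-simplices (10): [1,2,3], [1,2,4], [1,3,6], [1,4,5], [1,5,6], [2,3,5], [2,4,6], [2,5,6], [3,4,5], [3,4,6]

Hence C_0 ≅ Z^6, C_1 ≅ Z^15, C_2 ≅ Z^10.

The boundary map ∂_1: C_1 → C_0 is given by ∂[p,q] = [q] − [p]. For instance
  ∂[2,6] = [6] − [2].
This gives a 6×15 integer matrix of rank 5; reducing to Smith normal form yields diagonal entries (1,1,1,1,1).

∂_2: C_2 → C_1 maps a triangle to the signed sum of its edges. For instance
  ∂[3,4,6] = [4,6] − [3,6] + [3,4],
  ∂[1,2,3] = [2,3] − [1,3] + [1,2].
The 15×10 boundary matrix has rank 10 and Smith normal form diag(1,1,1,1,1,1,1,1,1,2).

Computing H_k = (kernel of ∂_k) / (image of ∂_{k+1}):

  H_0: rank C_0 − rank ∂_1 = 6 − 5 = 1, and the invariant factors of ∂_1 are all 1, so H_0 ≅ Z.
  H_1: rank ker ∂_1 − rank ∂_2 = (15 − 5) − 10 = 0, and ∂_2 has invariant factor 2 > 1, so H_1 ≅ Z_2.
  H_2: rank ker ∂_2 − rank ∂_3 = (10 − 10) − 0 = 0, and there is no ∂_3, so H_2 ≅ 0.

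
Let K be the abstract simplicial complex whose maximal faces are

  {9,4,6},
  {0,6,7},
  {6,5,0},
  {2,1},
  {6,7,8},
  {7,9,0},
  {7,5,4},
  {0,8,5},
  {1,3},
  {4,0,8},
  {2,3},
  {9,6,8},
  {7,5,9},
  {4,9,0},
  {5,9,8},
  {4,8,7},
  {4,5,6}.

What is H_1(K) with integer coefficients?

Take the total order 0 < 1 < 2 < 3 < 4 < 5 < 6 < 7 < 8 < 9 on the vertex set. Then K (dimension 2) consists of the simplices:

  0-simplices (10): [0], [1], [2], [3], [4], [5], [6], [7], [8], [9]
  1-simplices (24): (24 of them)
  2-simplices (14): [0,4,8], [0,4,9], [0,5,6], [0,5,8], [0,6,7], [0,7,9], [4,5,6], [4,5,7], [4,6,9], [4,7,8], [5,7,9], [5,8,9], [6,7,8], [6,8,9]

so the chain groups are C_0 ≅ Z^10, C_1 ≅ Z^24, C_2 ≅ Z^14.

∂_1: C_1 → C_0 sends each edge [p,q] (with p < q) to q − p. For instance
  ∂[6,8] = [8] − [6].
The resulting 10×24 matrix has rank 8, and its Smith normal form has invariant factors (1,1,1,1,1,1,1,1).

∂_2: C_2 → C_1 sends each 2-simplex [p,q,r] to [q,r] − [p,r] + [p,q]. For instance
  ∂[6,8,9] = [8,9] − [6,9] + [6,8],
  ∂[0,7,9] = [7,9] − [0,9] + [0,7].
This gives a 24×14 integer matrix of rank 13; reducing to Smith normal form yields diagonal entries (1,1,1,1,1,1,1,1,1,1,1,1,1).

Reading off H_k = ker ∂_k / im ∂_{k+1}:

  H_1: rank ker ∂_1 − rank ∂_2 = (24 − 8) − 13 = 3, and the invariant factors of ∂_2 are all 1, so H_1 ≅ Z^3.

H_1 = Z^3.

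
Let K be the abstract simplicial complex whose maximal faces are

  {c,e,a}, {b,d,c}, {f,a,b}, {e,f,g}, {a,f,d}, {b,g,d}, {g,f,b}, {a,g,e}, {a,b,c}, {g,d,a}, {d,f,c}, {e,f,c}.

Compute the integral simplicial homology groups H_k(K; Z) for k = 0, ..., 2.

H_0 = Z,  H_1 = Z/2,  H_2 = 0.

Take the total order a < b < c < d < e < f < g on the vertex set. Then K (dimension 2) consists of the simplices:

  0-simplices (7): a, b, c, d, e, f, g
  1-simplices (18): ab, ac, ad, ae, af, ag, bc, bd, bf, bg, cd, ce, cf, df, dg, ef, eg, fg
  2-simplices (12): abc, abf, ace, adf, adg, aeg, bcd, bdg, bfg, cdf, cef, efg

giving chain groups C_0 ≅ Z^7, C_1 ≅ Z^18, C_2 ≅ Z^12.

Boundary ∂_1: C_1 → C_0 maps an edge to its endpoints' difference, ∂[p,q] = q − p.
This gives a 7×18 integer matrix of rank 6; reducing to Smith normal form yields diagonal entries (1,1,1,1,1,1).

Boundary ∂_2: C_2 → C_1 sends each 2-simplex [p,q,r] to [q,r] − [p,r] + [p,q]. For instance
  ∂adg = dg − ag + ad,
  ∂efg = fg − eg + ef.
As a 18×12 matrix over Z this has rank 12, with invariant factors (1,1,1,1,1,1,1,1,1,1,1,2).

Reading off H_k = ker ∂_k / im ∂_{k+1}:

  H_0: rank C_0 − rank ∂_1 = 7 − 6 = 1, and the invariant factors of ∂_1 are all 1, so H_0 ≅ Z.
  H_1: rank ker ∂_1 − rank ∂_2 = (18 − 6) − 12 = 0, and ∂_2 has invariant factor 2 > 1, so H_1 ≅ Z/2.
  H_2: rank ker ∂_2 − rank ∂_3 = (12 − 12) − 0 = 0, and there is no ∂_3, so H_2 ≅ 0.

As a check, the Euler characteristic is 7 − 18 + 12 = 1, which agrees with 1 − 0 + 0 = 1.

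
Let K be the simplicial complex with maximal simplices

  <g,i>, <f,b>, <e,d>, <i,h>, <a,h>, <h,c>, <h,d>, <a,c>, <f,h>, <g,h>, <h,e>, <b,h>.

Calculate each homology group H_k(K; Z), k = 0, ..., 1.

Order the vertices as a < b < c < d < e < f < g < h < i. Listing each simplex with vertices in this order, K has dimension 1 with simplices:

  0-simplices (9): a, b, c, d, e, f, g, h, i
  1-simplices (12): ac, ah, bf, bh, ch, de, dh, eh, fh, gh, gi, hi

so the chain groups are C_0 ≅ Z^9, C_1 ≅ Z^12.

∂_1: C_1 → C_0 is given by ∂[p,q] = [q] − [p]. For instance
  ∂ah = h − a.
The 9×12 boundary matrix has rank 8 and Smith normal form diag(1,1,1,1,1,1,1,1).

From H_k ≅ ker(∂_k) / im(∂_{k+1}) we obtain:

  H_0: rank C_0 − rank ∂_1 = 9 − 8 = 1, and the invariant factors of ∂_1 are all 1, so H_0 ≅ Z.
  H_1: rank ker ∂_1 − rank ∂_2 = (12 − 8) − 0 = 4, and there is no ∂_2, so H_1 ≅ Z^4.

H_0 = Z,  H_1 = Z^4.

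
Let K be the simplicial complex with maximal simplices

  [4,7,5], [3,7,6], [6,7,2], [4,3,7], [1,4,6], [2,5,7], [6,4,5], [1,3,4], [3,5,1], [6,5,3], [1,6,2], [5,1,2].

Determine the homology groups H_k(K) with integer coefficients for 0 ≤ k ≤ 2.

K has 7 vertices, 18 edges, 12 triangles.
rank ∂_0 = 0, rank ∂_1 = 6 ⇒ b_0 = 7 − 0 − 6 = 1; all invariant factors of ∂_1 are 1 so no torsion. So H_0 ≅ Z.
rank ∂_1 = 6, rank ∂_2 = 12 ⇒ b_1 = 18 − 6 − 12 = 0; ∂_2 has invariant factor(s) [2] giving torsion. So H_1 ≅ Z/2.
rank ∂_2 = 12, rank ∂_3 = 0 ⇒ b_2 = 12 − 12 − 0 = 0. So H_2 ≅ 0.

H_0 = Z,  H_1 = Z/2,  H_2 = 0.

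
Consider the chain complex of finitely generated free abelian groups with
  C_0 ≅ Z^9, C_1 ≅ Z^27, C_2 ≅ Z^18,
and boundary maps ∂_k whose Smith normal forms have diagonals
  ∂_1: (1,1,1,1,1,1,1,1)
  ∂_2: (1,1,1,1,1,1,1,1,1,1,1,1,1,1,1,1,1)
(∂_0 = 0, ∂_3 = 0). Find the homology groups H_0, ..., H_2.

H_0: b_0 = 9 − 0 − 8 = 1; torsion from ∂_1 factors > 1: none. So H_0 = Z.
H_1: b_1 = 27 − 8 − 17 = 2; torsion from ∂_2 factors > 1: none. So H_1 = Z^2.
H_2: b_2 = 18 − 17 − 0 = 1; torsion from ∂_3 factors > 1: none. So H_2 = Z.

H_0 = Z,  H_1 = Z^2,  H_2 = Z.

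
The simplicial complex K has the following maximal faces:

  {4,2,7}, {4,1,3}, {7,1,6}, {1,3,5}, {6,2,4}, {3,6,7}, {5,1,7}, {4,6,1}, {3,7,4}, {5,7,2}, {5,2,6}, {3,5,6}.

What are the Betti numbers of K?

Order the vertices as 1 < 2 < 3 < 4 < 5 < 6 < 7. Listing each simplex with vertices in this order, K has dimension 2 with simplices:

  0-simplices (7): [1], [2], [3], [4], [5], [6], [7]
  1-simplices (18): [1,3], [1,4], [1,5], [1,6], [1,7], [2,4], [2,5], [2,6], [2,7], [3,4], [3,5], [3,6], [3,7], [4,6], [4,7], [5,6], [5,7], [6,7]
  2-simplices (12): [1,3,4], [1,3,5], [1,4,6], [1,5,7], [1,6,7], [2,4,6], [2,4,7], [2,5,6], [2,5,7], [3,4,7], [3,5,6], [3,6,7]

so the chain groups are C_0 ≅ Z^7, C_1 ≅ Z^18, C_2 ≅ Z^12.

The boundary map ∂_1: C_1 → C_0 maps an edge to its endpoints' difference, ∂[p,q] = q − p. For instance
  ∂[2,4] = [4] − [2].
The 7×18 boundary matrix has rank 6 and Smith normal form diag(1,1,1,1,1,1).

Boundary ∂_2: C_2 → C_1 sends each 2-simplex [p,q,r] to [q,r] − [p,r] + [p,q]. For instance
  ∂[1,3,4] = [3,4] − [1,4] + [1,3],
  ∂[3,6,7] = [6,7] − [3,7] + [3,6].
As a 18×12 matrix over Z this has rank 12, with invariant factors (1,1,1,1,1,1,1,1,1,1,1,2).

Computing H_k = (kernel of ∂_k) / (image of ∂_{k+1}):

  H_0: rank C_0 − rank ∂_1 = 7 − 6 = 1, and the invariant factors of ∂_1 are all 1, so H_0 = Z.
  H_1: rank ker ∂_1 − rank ∂_2 = (18 − 6) − 12 = 0, and ∂_2 has invariant factor 2 > 1, so H_1 = Z/2.
  H_2: rank ker ∂_2 − rank ∂_3 = (12 − 12) − 0 = 0, and there is no ∂_3, so H_2 = 0.

(K is a triangulation of the real projective plane RP^2.)

Hence the Betti numbers are b_0 = 1, b_1 = 0, b_2 = 0.

b_0 = 1, b_1 = 0, b_2 = 0.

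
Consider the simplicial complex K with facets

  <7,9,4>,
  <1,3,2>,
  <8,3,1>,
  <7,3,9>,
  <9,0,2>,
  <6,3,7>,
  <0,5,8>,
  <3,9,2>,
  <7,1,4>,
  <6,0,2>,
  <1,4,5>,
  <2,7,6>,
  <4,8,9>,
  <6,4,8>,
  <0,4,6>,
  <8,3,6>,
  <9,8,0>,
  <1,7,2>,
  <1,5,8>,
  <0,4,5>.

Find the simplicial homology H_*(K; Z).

H_0 = Z,  H_1 = Z ⊕ Z_2,  H_2 = 0.

We work with the vertex ordering 0 < 1 < 2 < 3 < 4 < 5 < 6 < 7 < 8 < 9. The simplices of K, each written with vertices in increasing order, are:

  0-simplices (10): [0], [1], [2], [3], [4], [5], [6], [7], [8], [9]
  1-simplices (30): (30 of them)
  2-simplices (20): (20 of them)

so the chain groups are C_0 ≅ Z^10, C_1 ≅ Z^30, C_2 ≅ Z^20.

The boundary map ∂_1: C_1 → C_0 sends each edge [p,q] (with p < q) to q − p.
The 10×30 boundary matrix has rank 9 and Smith normal form diag(1,1,1,1,1,1,1,1,1).

∂_2: C_2 → C_1 acts by ∂[p,q,r] = [q,r] − [p,r] + [p,q]. For instance
  ∂[0,8,9] = [8,9] − [0,9] + [0,8],
  ∂[1,2,3] = [2,3] − [1,3] + [1,2].
This gives a 30×20 integer matrix of rank 20; reducing to Smith normal form yields diagonal entries (1,1,1,1,1,1,1,1,1,1,1,1,1,1,1,1,1,1,1,2).

Reading off H_k = ker ∂_k / im ∂_{k+1}:

  H_0: rank C_0 − rank ∂_1 = 10 − 9 = 1, and the invariant factors of ∂_1 are all 1, so H_0 = Z.
  H_1: rank ker ∂_1 − rank ∂_2 = (30 − 9) − 20 = 1, and ∂_2 has invariant factor 2 > 1, so H_1 = Z ⊕ Z_2.
  H_2: rank ker ∂_2 − rank ∂_3 = (20 − 20) − 0 = 0, and there is no ∂_3, so H_2 = 0.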